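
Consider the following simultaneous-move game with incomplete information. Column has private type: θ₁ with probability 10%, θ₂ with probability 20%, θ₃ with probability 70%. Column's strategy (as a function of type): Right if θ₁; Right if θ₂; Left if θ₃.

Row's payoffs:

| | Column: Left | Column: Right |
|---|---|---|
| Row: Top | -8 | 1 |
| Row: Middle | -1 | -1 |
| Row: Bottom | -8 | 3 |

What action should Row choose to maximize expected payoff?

Middle

E[Top] = 0.1·(1) + 0.2·(1) + 0.7·(-8) = -5.3
E[Middle] = 0.1·(-1) + 0.2·(-1) + 0.7·(-1) = -1
E[Bottom] = 0.1·(3) + 0.2·(3) + 0.7·(-8) = -4.7
Best response: Middle (-1 is the largest).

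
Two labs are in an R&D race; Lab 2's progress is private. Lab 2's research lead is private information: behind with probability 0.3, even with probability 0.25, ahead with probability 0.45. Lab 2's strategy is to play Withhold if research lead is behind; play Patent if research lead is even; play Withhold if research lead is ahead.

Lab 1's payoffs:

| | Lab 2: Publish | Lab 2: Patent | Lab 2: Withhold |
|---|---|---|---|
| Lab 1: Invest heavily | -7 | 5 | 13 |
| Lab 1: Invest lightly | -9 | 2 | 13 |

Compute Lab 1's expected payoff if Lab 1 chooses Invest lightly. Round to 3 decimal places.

E[Invest lightly] = 0.3·13 + 0.25·2 + 0.45·13 = 3.9 + 0.5 + 5.85 = 10.25

10.250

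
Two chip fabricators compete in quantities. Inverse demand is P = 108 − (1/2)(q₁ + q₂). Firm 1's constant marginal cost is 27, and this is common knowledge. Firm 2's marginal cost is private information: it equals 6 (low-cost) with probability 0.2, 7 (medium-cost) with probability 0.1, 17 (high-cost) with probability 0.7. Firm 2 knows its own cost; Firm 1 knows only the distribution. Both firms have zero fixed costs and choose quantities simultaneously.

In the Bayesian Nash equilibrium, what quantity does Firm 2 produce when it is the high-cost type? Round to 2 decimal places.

68.40

Type-c best response for Firm 2: q₂(c) = (108 − c) − q₁/2.
Firm 1 maximizes expected profit; its first-order condition is 108 − q₁ − (1/2)E[q₂] − 27 = 0.
Substituting E[q₂] and solving: E[c₂] = 13.8, so q₁ = (108 − 2·27 + 13.8)/(3/2) = 45.2.
q₂(high-cost) = (108 − 17 − (1/2)·45.2) = 68.4.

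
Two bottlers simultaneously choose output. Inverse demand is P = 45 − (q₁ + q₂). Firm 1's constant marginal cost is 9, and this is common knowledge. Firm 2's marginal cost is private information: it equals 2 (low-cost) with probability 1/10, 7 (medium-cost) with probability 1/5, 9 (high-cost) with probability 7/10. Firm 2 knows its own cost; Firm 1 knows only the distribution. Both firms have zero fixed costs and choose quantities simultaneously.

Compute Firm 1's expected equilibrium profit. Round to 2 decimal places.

135.33

Firm 2 with cost c maximizes (45 − (q₁+q₂) − c)·q₂, giving q₂(c) = (45 − c − q₁)/2.
E[c₂] = 1/10·2 + 1/5·7 + 7/10·9 = 7.9
Firm 1's FOC against E[q₂] yields q₁ = (45 − 2·9 + E[c₂])/3 = (45 − 18 + 7.9)/3 = 11.6333.
E[P] = 45 − (q₁ + E[q₂]) = 20.6333; Firm 1's expected profit = (E[P] − 9)·q₁ = (20.6333 − 9)·11.6333 = 135.334.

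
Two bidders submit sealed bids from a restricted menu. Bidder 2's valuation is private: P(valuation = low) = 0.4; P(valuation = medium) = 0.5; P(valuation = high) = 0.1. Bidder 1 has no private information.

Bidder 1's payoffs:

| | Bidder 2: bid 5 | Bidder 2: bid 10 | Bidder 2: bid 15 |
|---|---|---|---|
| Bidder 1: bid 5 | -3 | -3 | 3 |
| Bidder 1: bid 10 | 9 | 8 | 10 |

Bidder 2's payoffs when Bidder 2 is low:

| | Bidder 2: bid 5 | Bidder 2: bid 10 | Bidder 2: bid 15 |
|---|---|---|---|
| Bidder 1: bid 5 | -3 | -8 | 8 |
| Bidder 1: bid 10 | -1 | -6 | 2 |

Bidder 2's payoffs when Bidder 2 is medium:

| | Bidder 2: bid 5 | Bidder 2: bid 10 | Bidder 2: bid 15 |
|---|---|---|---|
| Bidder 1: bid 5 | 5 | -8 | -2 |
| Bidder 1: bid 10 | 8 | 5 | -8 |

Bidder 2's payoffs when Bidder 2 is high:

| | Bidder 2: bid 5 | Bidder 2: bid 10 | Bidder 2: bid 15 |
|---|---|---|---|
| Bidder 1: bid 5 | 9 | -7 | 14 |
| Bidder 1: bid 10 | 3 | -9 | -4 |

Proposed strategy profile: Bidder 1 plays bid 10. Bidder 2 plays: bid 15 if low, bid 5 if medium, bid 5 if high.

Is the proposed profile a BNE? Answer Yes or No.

A profile is a BNE iff every type of every player is best-responding given beliefs about the other side.
Bidder 1 plays bid 10: E[bid 10] = 0.4·(10) + 0.5·(9) + 0.1·(9) = 9.4; E[bid 5] = -0.6. Best-responding. ✓
Bidder 2 (valuation low), facing bid 10: bid 5 gives -1, bid 10 gives -6, bid 15 gives 2. Proposed bid 15 is best. ✓
Bidder 2 (valuation medium), facing bid 10: bid 5 gives 8, bid 10 gives 5, bid 15 gives -8. Proposed bid 5 is best. ✓
Bidder 2 (valuation high), facing bid 10: bid 5 gives 3, bid 10 gives -9, bid 15 gives -4. Proposed bid 5 is best. ✓

Yes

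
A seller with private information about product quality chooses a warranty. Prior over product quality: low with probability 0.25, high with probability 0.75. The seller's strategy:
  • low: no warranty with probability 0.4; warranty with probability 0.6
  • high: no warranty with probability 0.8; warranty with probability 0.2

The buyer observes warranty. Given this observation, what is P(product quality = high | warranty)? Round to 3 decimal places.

Apply Bayes' rule using the sender's strategy as the likelihood.
P(warranty) = 0.25·0.6 + 0.75·0.2 = 0.3
P(high | warranty) = (0.75·0.2) / 0.3 = 0.15 / 0.3 = 0.5

0.500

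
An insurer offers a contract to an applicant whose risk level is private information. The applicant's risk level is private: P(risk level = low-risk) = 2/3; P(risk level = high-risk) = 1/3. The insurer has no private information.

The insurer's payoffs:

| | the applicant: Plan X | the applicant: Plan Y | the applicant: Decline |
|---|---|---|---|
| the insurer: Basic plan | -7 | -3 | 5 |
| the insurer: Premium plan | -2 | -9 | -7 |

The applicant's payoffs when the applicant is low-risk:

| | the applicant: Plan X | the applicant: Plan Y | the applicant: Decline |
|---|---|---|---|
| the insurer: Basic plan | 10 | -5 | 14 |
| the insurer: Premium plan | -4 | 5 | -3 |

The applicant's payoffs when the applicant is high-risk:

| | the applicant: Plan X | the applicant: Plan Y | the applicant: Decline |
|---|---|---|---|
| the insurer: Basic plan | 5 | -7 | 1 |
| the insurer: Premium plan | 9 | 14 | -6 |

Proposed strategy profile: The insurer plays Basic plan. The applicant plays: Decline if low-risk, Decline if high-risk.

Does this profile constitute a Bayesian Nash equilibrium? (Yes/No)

The insurer plays Basic plan: E[Basic plan] = 2/3·(5) + 1/3·(5) = 5; E[Premium plan] = -7. Best-responding. ✓
The applicant (risk level low-risk), facing Basic plan: Plan X gives 10, Plan Y gives -5, Decline gives 14. Proposed Decline is best. ✓
The applicant (risk level high-risk), facing Basic plan: Plan X gives 5, Plan Y gives -7, Decline gives 1. Proposed Decline is not best — profitable deviation exists. ✗

No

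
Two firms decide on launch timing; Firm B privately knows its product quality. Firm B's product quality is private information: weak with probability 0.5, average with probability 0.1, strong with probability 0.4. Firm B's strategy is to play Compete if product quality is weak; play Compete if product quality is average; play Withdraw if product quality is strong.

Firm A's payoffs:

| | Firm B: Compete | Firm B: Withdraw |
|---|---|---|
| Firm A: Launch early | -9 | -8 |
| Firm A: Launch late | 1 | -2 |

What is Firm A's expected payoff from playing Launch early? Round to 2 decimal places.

E[Launch early] = 0.5·(-9) + 0.1·(-9) + 0.4·(-8) = (-4.5) + (-0.9) + (-3.2) = -8.6

-8.60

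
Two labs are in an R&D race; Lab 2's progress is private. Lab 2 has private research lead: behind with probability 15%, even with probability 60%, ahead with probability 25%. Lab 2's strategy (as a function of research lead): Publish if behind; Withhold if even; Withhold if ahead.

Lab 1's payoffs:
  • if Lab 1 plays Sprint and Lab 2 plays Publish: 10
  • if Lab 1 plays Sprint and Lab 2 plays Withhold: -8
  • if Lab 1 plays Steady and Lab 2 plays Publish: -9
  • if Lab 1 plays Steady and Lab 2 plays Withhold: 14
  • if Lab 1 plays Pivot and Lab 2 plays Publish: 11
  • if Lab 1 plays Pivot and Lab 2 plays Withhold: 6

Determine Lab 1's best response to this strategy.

E[Sprint] = 0.15·(10) + 0.6·(-8) + 0.25·(-8) = -5.3
E[Steady] = 0.15·(-9) + 0.6·(14) + 0.25·(14) = 10.55
E[Pivot] = 0.15·(11) + 0.6·(6) + 0.25·(6) = 6.75
Best response: Steady (10.55 is the largest).

Steady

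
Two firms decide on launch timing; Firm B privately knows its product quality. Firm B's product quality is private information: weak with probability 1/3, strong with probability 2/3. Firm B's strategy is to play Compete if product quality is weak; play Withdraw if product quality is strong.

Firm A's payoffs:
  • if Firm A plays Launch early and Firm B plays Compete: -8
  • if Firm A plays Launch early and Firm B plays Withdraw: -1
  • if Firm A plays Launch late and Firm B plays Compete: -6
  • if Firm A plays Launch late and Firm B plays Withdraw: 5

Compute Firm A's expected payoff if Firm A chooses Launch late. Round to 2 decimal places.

1.33

Take the expectation over Firm B's product quality, weighting each type's action by its prior probability.
E[Launch late] = 1/3·(-6) + 2/3·5 = (-2) + 10/3 = 4/3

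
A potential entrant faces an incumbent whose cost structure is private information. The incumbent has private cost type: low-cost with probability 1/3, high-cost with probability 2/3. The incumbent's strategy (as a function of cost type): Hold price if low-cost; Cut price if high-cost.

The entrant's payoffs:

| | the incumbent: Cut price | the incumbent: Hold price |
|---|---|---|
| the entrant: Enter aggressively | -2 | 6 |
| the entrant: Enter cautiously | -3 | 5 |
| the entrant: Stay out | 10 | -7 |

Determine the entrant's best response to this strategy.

Compute the entrant's expected payoff for each action, taking the expectation over the incumbent's type.
E[Enter aggressively] = 1/3·(6) + 2/3·(-2) = 2/3
E[Enter cautiously] = 1/3·(5) + 2/3·(-3) = -1/3
E[Stay out] = 1/3·(-7) + 2/3·(10) = 13/3
Best response: Stay out (13/3 is the largest).

Stay out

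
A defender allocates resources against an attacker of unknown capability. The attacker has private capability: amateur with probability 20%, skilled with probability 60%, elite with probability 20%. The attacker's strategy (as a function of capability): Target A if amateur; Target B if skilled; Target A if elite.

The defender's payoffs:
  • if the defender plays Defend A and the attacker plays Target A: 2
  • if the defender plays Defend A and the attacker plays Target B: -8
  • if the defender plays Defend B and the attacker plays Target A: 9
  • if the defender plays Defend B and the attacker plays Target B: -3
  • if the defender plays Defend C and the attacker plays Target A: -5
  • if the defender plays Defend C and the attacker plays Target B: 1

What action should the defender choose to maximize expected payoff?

E[Defend A] = 0.2·(2) + 0.6·(-8) + 0.2·(2) = -4
E[Defend B] = 0.2·(9) + 0.6·(-3) + 0.2·(9) = 1.8
E[Defend C] = 0.2·(-5) + 0.6·(1) + 0.2·(-5) = -1.4
Best response: Defend B (1.8 is the largest).

Defend B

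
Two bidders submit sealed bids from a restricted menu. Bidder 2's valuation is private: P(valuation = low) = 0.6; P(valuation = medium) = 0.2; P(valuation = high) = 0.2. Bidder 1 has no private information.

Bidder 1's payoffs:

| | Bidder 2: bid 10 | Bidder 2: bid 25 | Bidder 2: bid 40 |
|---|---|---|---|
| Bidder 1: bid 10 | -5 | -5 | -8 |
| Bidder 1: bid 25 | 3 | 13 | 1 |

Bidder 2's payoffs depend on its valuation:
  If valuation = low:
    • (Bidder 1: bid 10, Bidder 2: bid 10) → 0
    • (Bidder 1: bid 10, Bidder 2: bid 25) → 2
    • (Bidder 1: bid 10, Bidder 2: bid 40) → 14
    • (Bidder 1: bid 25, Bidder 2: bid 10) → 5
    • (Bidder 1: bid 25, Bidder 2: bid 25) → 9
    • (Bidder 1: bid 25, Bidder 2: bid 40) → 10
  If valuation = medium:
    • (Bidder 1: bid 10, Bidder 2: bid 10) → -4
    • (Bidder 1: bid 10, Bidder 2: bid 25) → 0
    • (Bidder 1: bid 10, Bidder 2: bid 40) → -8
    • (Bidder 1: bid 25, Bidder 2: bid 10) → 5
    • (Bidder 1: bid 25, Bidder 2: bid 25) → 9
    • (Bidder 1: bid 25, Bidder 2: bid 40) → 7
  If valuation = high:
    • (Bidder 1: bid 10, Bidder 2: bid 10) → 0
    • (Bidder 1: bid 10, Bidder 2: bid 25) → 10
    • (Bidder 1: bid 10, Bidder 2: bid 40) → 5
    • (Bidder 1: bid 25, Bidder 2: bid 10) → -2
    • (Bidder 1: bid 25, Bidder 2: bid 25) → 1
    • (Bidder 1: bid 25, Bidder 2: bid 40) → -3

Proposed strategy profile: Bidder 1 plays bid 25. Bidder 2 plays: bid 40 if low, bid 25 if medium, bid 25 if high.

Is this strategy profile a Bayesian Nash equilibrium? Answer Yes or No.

Yes

Bidder 1 plays bid 25: E[bid 25] = 0.6·(1) + 0.2·(13) + 0.2·(13) = 5.8; E[bid 10] = -6.8. Best-responding. ✓
Bidder 2 (valuation low), facing bid 25: bid 10 gives 5, bid 25 gives 9, bid 40 gives 10. Proposed bid 40 is best. ✓
Bidder 2 (valuation medium), facing bid 25: bid 10 gives 5, bid 25 gives 9, bid 40 gives 7. Proposed bid 25 is best. ✓
Bidder 2 (valuation high), facing bid 25: bid 10 gives -2, bid 25 gives 1, bid 40 gives -3. Proposed bid 25 is best. ✓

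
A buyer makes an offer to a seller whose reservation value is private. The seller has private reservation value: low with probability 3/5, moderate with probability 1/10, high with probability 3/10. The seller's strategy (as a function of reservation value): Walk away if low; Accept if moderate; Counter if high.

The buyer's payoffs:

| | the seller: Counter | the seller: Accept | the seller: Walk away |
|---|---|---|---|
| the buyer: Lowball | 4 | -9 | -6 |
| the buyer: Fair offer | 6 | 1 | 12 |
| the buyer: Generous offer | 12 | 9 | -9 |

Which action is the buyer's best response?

Fair offer

E[Lowball] = 3/5·(-6) + 1/10·(-9) + 3/10·(4) = -33/10
E[Fair offer] = 3/5·(12) + 1/10·(1) + 3/10·(6) = 91/10
E[Generous offer] = 3/5·(-9) + 1/10·(9) + 3/10·(12) = -9/10
Best response: Fair offer (91/10 is the largest).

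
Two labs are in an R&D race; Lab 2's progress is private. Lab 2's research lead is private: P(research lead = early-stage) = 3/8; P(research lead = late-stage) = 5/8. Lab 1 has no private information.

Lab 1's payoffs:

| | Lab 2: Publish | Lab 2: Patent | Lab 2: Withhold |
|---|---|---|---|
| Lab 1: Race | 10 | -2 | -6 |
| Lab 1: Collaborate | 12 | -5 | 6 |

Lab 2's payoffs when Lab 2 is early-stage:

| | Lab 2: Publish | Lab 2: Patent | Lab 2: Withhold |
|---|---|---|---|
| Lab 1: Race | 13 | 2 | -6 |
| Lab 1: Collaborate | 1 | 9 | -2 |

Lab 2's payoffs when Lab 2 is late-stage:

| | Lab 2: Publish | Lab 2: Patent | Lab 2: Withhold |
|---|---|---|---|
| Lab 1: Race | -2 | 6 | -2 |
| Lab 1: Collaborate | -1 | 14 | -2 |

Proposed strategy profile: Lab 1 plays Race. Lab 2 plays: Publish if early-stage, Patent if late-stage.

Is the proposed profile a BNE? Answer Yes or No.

Lab 1 plays Race: E[Race] = 3/8·(10) + 5/8·(-2) = 5/2; E[Collaborate] = 11/8. Best-responding. ✓
Lab 2 (research lead early-stage), facing Race: Publish gives 13, Patent gives 2, Withhold gives -6. Proposed Publish is best. ✓
Lab 2 (research lead late-stage), facing Race: Publish gives -2, Patent gives 6, Withhold gives -2. Proposed Patent is best. ✓

Yes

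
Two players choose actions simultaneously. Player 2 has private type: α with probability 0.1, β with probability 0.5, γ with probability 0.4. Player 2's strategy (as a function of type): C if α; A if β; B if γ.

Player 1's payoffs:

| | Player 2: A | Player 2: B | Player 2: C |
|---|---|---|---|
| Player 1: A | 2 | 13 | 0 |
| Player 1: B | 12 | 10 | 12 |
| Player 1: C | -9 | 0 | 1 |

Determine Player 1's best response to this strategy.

B

E[A] = 0.1·(0) + 0.5·(2) + 0.4·(13) = 6.2
E[B] = 0.1·(12) + 0.5·(12) + 0.4·(10) = 11.2
E[C] = 0.1·(1) + 0.5·(-9) + 0.4·(0) = -4.4
Best response: B (11.2 is the largest).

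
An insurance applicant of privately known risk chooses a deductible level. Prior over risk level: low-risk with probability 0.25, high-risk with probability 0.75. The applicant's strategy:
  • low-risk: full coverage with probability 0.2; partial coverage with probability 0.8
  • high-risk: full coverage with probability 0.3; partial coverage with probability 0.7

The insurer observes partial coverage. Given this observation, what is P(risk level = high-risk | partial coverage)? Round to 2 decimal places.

0.72

Apply Bayes' rule using the sender's strategy as the likelihood.
P(partial coverage) = 0.25·0.8 + 0.75·0.7 = 0.725
P(high-risk | partial coverage) = (0.75·0.7) / 0.725 = 0.525 / 0.725 = 0.724138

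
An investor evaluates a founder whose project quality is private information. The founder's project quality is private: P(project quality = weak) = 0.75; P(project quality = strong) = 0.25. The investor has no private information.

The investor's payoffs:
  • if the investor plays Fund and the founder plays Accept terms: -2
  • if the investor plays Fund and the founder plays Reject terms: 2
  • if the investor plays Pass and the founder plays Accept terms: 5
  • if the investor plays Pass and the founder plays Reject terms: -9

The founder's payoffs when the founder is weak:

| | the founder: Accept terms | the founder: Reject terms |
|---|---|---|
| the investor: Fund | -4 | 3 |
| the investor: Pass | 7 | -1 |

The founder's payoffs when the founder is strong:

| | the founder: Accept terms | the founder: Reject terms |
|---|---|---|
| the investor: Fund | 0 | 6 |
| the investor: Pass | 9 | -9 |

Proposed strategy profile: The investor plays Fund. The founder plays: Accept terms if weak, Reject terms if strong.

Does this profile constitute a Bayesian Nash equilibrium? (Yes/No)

The investor plays Fund: E[Fund] = 0.75·(-2) + 0.25·(2) = -1; E[Pass] = 1.5. Not best-responding. ✗
The founder (project quality weak), facing Fund: Accept terms gives -4, Reject terms gives 3. Proposed Accept terms is not best — profitable deviation exists. ✗
The founder (project quality strong), facing Fund: Accept terms gives 0, Reject terms gives 6. Proposed Reject terms is best. ✓

No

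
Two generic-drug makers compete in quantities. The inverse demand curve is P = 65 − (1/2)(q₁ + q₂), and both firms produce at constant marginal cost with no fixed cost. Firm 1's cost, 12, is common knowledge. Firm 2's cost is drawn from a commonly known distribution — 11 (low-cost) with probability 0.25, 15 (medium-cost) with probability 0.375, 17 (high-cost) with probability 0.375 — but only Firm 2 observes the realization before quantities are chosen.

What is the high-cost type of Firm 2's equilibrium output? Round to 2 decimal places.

Firm 2 with cost c maximizes (65 − (1/2)(q₁+q₂) − c)·q₂, giving q₂(c) = (65 − c − (1/2)q₁).
E[c₂] = 0.25·11 + 0.375·15 + 0.375·17 = 14.75
Firm 1's FOC against E[q₂] yields q₁ = (65 − 2·12 + E[c₂])/(3/2) = (65 − 24 + 14.75)/(3/2) = 37.1667.
q₂(high-cost) = (65 − 17 − (1/2)·37.1667) = 29.4167.

29.42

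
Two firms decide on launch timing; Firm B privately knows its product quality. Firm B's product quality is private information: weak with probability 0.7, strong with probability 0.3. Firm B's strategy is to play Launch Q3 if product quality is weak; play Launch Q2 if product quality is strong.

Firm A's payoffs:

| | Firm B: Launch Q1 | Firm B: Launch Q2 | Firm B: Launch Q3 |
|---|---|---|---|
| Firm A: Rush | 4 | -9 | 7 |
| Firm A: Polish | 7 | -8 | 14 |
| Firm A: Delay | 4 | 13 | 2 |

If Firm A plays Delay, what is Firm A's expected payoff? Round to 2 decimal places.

5.30

E[Delay] = 0.7·2 + 0.3·13 = 1.4 + 3.9 = 5.3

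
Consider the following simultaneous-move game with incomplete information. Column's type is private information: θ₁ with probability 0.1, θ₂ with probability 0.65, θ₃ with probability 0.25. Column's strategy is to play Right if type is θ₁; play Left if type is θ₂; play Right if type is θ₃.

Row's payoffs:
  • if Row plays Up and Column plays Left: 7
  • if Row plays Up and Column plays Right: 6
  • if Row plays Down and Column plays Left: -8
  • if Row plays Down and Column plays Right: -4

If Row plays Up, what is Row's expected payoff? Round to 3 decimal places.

E[Up] = 0.1·6 + 0.65·7 + 0.25·6 = 0.6 + 4.55 + 1.5 = 6.65

6.650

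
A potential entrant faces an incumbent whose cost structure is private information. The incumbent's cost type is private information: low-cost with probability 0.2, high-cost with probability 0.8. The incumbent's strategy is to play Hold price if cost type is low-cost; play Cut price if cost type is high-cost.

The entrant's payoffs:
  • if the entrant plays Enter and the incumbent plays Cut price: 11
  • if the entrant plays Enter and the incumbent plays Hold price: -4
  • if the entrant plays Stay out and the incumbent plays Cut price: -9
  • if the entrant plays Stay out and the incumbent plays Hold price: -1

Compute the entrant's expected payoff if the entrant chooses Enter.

E[Enter] = 0.2·(-4) + 0.8·11 = (-0.8) + 8.8 = 8

8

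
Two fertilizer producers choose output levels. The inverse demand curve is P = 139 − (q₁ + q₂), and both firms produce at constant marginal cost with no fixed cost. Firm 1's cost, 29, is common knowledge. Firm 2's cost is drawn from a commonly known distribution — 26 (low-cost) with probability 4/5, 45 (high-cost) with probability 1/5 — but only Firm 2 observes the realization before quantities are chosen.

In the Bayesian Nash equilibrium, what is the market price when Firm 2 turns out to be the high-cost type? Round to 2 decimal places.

73.53

Type-c best response for Firm 2: q₂(c) = (139 − c)/2 − q₁/2.
Firm 1 maximizes expected profit; its first-order condition is 139 − 2q₁ − E[q₂] − 29 = 0.
Substituting E[q₂] and solving: E[c₂] = 29.8, so q₁ = (139 − 2·29 + 29.8)/3 = 36.9333.
q₂(high-cost) = 28.5333, so P = 139 − (36.9333 + 28.5333) = 73.5333.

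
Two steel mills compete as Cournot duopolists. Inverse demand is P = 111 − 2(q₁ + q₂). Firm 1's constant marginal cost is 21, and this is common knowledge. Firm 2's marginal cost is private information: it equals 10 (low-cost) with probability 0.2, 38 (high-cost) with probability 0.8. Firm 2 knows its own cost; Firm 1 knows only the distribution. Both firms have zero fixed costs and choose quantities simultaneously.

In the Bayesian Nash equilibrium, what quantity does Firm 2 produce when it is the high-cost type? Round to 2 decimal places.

Type-c best response for Firm 2: q₂(c) = (111 − c)/4 − q₁/2.
Firm 1 maximizes expected profit; its first-order condition is 111 − 4q₁ − 2E[q₂] − 21 = 0.
Substituting E[q₂] and solving: E[c₂] = 32.4, so q₁ = (111 − 2·21 + 32.4)/6 = 16.9.
q₂(high-cost) = (111 − 38 − 2·16.9)/4 = 9.8.

9.80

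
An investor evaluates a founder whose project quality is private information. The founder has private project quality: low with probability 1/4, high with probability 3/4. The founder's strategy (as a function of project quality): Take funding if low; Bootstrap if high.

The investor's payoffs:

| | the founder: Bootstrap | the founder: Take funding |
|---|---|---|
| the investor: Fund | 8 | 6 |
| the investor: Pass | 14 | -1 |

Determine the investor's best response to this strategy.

Pass

E[Fund] = 1/4·(6) + 3/4·(8) = 15/2
E[Pass] = 1/4·(-1) + 3/4·(14) = 41/4
Best response: Pass (41/4 is the largest).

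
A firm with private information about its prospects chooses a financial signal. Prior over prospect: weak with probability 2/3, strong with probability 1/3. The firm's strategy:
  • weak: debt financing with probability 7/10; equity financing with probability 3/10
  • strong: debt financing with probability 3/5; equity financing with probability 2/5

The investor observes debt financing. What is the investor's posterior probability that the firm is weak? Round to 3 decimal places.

0.700

P(debt financing) = (2/3)·(7/10) + (1/3)·(3/5) = 2/3
P(weak | debt financing) = ((2/3)·(7/10)) / (2/3) = (7/15) / (2/3) = 7/10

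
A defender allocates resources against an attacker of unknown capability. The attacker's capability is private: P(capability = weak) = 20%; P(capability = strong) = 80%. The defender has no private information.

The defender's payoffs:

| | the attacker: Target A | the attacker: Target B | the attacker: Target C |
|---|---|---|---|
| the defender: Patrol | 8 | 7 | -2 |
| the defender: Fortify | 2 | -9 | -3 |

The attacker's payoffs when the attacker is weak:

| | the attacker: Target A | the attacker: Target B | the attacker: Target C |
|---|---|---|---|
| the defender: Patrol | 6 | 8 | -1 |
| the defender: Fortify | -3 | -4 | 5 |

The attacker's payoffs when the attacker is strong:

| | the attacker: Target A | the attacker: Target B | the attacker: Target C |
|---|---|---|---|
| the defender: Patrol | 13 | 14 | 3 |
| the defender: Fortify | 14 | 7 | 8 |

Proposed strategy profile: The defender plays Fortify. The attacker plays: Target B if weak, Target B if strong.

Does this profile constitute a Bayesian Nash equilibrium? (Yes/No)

No

The defender plays Fortify: E[Fortify] = 0.2·(-9) + 0.8·(-9) = -9; E[Patrol] = 7. Not best-responding. ✗
The attacker (capability weak), facing Fortify: Target A gives -3, Target B gives -4, Target C gives 5. Proposed Target B is not best — profitable deviation exists. ✗
The attacker (capability strong), facing Fortify: Target A gives 14, Target B gives 7, Target C gives 8. Proposed Target B is not best — profitable deviation exists. ✗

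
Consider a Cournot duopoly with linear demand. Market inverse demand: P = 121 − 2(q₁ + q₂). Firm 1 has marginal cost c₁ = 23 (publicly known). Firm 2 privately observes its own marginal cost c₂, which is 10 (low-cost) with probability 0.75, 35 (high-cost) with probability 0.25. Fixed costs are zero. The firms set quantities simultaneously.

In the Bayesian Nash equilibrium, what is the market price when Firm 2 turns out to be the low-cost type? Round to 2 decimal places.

50.29

Type-c best response for Firm 2: q₂(c) = (121 − c)/4 − q₁/2.
Firm 1 maximizes expected profit; its first-order condition is 121 − 4q₁ − 2E[q₂] − 23 = 0.
Substituting E[q₂] and solving: E[c₂] = 16.25, so q₁ = (121 − 2·23 + 16.25)/6 = 15.2083.
q₂(low-cost) = 20.1458, so P = 121 − 2·(15.2083 + 20.1458) = 50.2917.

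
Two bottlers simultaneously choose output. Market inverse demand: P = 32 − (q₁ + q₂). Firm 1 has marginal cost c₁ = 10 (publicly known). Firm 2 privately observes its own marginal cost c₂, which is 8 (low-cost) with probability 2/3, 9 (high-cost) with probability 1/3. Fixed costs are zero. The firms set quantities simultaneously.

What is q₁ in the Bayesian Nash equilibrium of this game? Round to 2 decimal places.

6.78

Type-c best response for Firm 2: q₂(c) = (32 − c)/2 − q₁/2.
Firm 1 maximizes expected profit; its first-order condition is 32 − 2q₁ − E[q₂] − 10 = 0.
Substituting E[q₂] and solving: E[c₂] = 8.33333, so q₁ = (32 − 2·10 + 8.33333)/3 = 6.77778.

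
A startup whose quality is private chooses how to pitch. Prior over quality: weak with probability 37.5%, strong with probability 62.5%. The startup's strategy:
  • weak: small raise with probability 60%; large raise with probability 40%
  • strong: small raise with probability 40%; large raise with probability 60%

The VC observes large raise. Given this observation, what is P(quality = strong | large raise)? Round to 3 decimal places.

Apply Bayes' rule using the sender's strategy as the likelihood.
P(large raise) = 0.375·0.4 + 0.625·0.6 = 0.525
P(strong | large raise) = (0.625·0.6) / 0.525 = 0.375 / 0.525 = 0.714286

0.714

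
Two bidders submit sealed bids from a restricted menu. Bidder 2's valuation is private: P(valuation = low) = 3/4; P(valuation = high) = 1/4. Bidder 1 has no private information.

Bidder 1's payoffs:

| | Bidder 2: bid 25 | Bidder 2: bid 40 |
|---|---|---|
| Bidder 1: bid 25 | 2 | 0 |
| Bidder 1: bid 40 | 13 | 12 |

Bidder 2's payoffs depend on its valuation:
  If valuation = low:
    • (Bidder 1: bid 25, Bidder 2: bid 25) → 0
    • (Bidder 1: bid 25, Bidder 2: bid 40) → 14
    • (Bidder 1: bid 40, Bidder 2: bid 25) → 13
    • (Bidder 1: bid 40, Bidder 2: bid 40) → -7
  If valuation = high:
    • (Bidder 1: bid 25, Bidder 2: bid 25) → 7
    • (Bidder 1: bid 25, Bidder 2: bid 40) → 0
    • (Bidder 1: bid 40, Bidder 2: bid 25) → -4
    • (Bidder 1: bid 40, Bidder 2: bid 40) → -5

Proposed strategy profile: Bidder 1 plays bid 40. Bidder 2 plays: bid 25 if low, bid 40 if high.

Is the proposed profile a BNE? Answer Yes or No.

Bidder 1 plays bid 40: E[bid 40] = 3/4·(13) + 1/4·(12) = 51/4; E[bid 25] = 3/2. Best-responding. ✓
Bidder 2 (valuation low), facing bid 40: bid 25 gives 13, bid 40 gives -7. Proposed bid 25 is best. ✓
Bidder 2 (valuation high), facing bid 40: bid 25 gives -4, bid 40 gives -5. Proposed bid 40 is not best — profitable deviation exists. ✗

No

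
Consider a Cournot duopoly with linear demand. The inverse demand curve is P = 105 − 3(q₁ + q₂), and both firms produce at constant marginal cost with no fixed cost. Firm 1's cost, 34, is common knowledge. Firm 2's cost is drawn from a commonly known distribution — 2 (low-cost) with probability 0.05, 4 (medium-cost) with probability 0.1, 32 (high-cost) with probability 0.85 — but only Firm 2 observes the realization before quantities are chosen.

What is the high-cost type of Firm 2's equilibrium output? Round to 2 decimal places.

8.57

Type-c best response for Firm 2: q₂(c) = (105 − c)/6 − q₁/2.
Firm 1 maximizes expected profit; its first-order condition is 105 − 6q₁ − 3E[q₂] − 34 = 0.
Substituting E[q₂] and solving: E[c₂] = 27.7, so q₁ = (105 − 2·34 + 27.7)/9 = 7.18889.
q₂(high-cost) = (105 − 32 − 3·7.18889)/6 = 8.57222.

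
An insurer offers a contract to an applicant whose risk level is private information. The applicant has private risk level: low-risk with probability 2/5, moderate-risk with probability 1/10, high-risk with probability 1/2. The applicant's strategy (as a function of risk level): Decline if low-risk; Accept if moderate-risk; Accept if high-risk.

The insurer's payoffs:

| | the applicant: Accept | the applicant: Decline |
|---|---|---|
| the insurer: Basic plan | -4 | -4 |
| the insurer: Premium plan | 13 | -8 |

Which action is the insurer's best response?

E[Basic plan] = 2/5·(-4) + 1/10·(-4) + 1/2·(-4) = -4
E[Premium plan] = 2/5·(-8) + 1/10·(13) + 1/2·(13) = 23/5
Best response: Premium plan (23/5 is the largest).

Premium plan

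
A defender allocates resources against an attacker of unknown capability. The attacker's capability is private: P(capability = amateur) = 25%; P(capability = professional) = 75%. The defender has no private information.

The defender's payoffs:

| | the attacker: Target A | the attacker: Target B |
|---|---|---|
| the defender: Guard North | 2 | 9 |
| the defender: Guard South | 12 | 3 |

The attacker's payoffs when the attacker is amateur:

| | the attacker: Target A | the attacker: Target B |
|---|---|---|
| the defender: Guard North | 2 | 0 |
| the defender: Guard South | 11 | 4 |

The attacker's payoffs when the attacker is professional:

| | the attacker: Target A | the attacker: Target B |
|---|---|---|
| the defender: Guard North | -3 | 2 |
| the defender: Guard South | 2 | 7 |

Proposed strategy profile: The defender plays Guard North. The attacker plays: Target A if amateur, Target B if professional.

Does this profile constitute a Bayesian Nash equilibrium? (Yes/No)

The defender plays Guard North: E[Guard North] = 0.25·(2) + 0.75·(9) = 7.25; E[Guard South] = 5.25. Best-responding. ✓
The attacker (capability amateur), facing Guard North: Target A gives 2, Target B gives 0. Proposed Target A is best. ✓
The attacker (capability professional), facing Guard North: Target A gives -3, Target B gives 2. Proposed Target B is best. ✓

Yes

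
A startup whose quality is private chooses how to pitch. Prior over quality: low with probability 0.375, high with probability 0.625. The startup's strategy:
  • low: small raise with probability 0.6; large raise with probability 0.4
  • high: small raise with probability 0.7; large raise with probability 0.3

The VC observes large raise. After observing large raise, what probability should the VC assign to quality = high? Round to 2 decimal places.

0.56

P(large raise) = 0.375·0.4 + 0.625·0.3 = 0.3375
P(high | large raise) = (0.625·0.3) / 0.3375 = 0.1875 / 0.3375 = 0.555556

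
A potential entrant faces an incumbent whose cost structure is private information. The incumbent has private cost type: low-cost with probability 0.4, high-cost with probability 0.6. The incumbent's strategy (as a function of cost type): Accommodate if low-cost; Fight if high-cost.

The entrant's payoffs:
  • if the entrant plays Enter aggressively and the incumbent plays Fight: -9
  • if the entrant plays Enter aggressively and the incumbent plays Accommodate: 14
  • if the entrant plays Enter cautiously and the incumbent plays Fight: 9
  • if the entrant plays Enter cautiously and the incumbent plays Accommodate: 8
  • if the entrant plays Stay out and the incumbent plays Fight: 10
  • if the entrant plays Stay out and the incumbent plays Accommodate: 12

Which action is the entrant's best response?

Compute the entrant's expected payoff for each action, taking the expectation over the incumbent's type.
E[Enter aggressively] = 0.4·(14) + 0.6·(-9) = 0.2
E[Enter cautiously] = 0.4·(8) + 0.6·(9) = 8.6
E[Stay out] = 0.4·(12) + 0.6·(10) = 10.8
Best response: Stay out (10.8 is the largest).

Stay out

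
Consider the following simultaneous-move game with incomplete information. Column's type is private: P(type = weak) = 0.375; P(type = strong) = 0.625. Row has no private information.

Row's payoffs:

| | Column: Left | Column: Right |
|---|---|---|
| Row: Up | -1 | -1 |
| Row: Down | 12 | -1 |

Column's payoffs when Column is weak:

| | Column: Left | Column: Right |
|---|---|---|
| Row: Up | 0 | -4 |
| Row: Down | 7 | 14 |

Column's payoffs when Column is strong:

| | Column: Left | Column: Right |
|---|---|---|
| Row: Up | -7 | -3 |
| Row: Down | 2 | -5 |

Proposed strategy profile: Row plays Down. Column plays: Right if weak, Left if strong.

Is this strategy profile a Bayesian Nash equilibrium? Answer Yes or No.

Yes

Row plays Down: E[Down] = 0.375·(-1) + 0.625·(12) = 7.125; E[Up] = -1. Best-responding. ✓
Column (type weak), facing Down: Left gives 7, Right gives 14. Proposed Right is best. ✓
Column (type strong), facing Down: Left gives 2, Right gives -5. Proposed Left is best. ✓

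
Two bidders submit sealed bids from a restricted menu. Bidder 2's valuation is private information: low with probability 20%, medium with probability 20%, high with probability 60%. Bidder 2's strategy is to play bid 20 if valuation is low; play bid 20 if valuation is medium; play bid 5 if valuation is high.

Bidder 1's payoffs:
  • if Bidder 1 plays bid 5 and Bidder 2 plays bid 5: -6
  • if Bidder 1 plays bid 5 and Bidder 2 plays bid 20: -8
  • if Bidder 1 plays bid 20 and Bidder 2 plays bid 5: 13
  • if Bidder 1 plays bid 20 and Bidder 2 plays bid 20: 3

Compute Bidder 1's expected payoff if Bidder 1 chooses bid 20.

9

Take the expectation over Bidder 2's valuation, weighting each type's action by its prior probability.
E[bid 20] = 0.2·3 + 0.2·3 + 0.6·13 = 0.6 + 0.6 + 7.8 = 9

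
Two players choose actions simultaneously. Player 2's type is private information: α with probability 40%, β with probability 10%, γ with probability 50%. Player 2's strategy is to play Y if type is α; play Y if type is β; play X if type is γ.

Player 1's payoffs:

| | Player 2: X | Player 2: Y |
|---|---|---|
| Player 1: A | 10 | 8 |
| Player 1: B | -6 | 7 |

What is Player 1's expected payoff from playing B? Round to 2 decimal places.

Take the expectation over Player 2's type, weighting each type's action by its prior probability.
E[B] = 0.4·7 + 0.1·7 + 0.5·(-6) = 2.8 + 0.7 + (-3) = 0.5

0.50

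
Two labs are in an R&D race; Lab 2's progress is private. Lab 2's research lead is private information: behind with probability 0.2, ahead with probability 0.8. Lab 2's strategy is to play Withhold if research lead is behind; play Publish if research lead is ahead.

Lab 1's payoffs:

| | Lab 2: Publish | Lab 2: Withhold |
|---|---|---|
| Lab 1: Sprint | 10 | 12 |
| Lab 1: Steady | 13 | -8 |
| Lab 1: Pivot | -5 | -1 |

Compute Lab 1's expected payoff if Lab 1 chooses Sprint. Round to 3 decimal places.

Take the expectation over Lab 2's research lead, weighting each type's action by its prior probability.
E[Sprint] = 0.2·12 + 0.8·10 = 2.4 + 8 = 10.4

10.400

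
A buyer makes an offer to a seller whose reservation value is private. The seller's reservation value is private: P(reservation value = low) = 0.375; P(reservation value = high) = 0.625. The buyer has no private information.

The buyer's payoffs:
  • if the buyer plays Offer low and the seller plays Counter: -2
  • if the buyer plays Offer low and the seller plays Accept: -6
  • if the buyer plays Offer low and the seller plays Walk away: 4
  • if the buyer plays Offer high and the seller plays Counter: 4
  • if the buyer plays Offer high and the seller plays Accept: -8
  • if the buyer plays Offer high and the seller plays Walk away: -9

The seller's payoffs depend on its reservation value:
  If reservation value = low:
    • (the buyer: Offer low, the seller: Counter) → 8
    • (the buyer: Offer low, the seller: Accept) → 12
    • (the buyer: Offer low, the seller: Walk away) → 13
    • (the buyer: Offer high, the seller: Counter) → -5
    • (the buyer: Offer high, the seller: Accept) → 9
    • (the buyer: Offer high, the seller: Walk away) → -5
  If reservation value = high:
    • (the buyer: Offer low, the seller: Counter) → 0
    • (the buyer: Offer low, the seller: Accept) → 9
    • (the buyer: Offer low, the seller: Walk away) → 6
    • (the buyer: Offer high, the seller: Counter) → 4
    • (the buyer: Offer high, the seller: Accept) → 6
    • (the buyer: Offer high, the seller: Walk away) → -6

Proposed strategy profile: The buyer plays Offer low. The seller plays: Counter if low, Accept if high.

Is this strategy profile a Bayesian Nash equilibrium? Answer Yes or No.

No

The buyer plays Offer low: E[Offer low] = 0.375·(-2) + 0.625·(-6) = -4.5; E[Offer high] = -3.5. Not best-responding. ✗
The seller (reservation value low), facing Offer low: Counter gives 8, Accept gives 12, Walk away gives 13. Proposed Counter is not best — profitable deviation exists. ✗
The seller (reservation value high), facing Offer low: Counter gives 0, Accept gives 9, Walk away gives 6. Proposed Accept is best. ✓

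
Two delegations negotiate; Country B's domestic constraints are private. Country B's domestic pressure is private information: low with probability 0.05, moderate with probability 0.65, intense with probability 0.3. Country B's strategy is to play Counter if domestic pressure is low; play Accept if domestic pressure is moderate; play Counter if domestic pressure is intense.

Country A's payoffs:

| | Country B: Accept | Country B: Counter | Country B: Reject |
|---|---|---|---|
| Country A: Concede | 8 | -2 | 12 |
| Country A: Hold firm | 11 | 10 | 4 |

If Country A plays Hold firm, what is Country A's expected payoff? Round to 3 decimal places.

E[Hold firm] = 0.05·10 + 0.65·11 + 0.3·10 = 0.5 + 7.15 + 3 = 10.65

10.650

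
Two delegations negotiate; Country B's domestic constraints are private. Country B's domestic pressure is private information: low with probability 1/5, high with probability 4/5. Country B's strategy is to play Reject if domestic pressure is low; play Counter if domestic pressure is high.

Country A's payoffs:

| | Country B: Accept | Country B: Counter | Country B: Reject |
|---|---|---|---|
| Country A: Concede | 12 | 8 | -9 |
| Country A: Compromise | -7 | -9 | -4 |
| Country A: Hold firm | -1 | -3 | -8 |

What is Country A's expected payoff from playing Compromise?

-8

Take the expectation over Country B's domestic pressure, weighting each type's action by its prior probability.
E[Compromise] = 1/5·(-4) + 4/5·(-9) = (-4/5) + (-36/5) = -8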